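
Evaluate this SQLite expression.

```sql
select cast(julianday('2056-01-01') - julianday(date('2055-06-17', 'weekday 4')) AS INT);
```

198

`weekday 4` advances to the next Thursday; 2055-06-17 is already a Thursday, so it stays at 2055-06-17.
13 days remain in June 2055 after the 17th (30 − 17).
Full months from July 2055 through December 2055 contribute their day counts.
Then 1 day into January 2056.
Total: 13 + 31 + 31 + 30 + 31 + 30 + 31 + 1 = 198.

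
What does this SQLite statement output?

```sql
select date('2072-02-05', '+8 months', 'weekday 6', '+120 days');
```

2073-02-05

Adding +8 months to 2072-02-05 gives 2072-10-05.
`weekday 6` advances to the next Saturday; 2072-10-05 is a Wednesday, so it moves forward to 2072-10-08.
Applying '+120 days' to 2072-10-08: counting 120 days forward gives 2073-02-05.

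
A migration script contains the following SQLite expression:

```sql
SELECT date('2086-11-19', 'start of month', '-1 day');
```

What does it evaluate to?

`start of month` rewinds 2086-11-19 to 2086-11-01.
Going back 1 day from 2086-11-01 reaches 2086-10-31 (last day of October, 31 days).

2086-10-31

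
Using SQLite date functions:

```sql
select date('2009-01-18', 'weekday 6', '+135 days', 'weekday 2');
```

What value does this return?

`weekday 6` advances to the next Saturday; 2009-01-18 is a Sunday, so it moves forward to 2009-01-24.
Applying '+135 days' to 2009-01-24: counting 135 days forward gives 2009-06-08.
`weekday 2` advances to the next Tuesday; 2009-06-08 is a Monday, so it moves forward to 2009-06-09.

2009-06-09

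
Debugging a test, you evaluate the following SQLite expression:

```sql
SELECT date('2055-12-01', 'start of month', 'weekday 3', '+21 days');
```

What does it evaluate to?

`start of month` rewinds 2055-12-01 to 2055-12-01.
`weekday 3` advances to the next Wednesday; 2055-12-01 is already a Wednesday, so it stays at 2055-12-01.
Advancing 21 more days within December lands on 2055-12-22.

2055-12-22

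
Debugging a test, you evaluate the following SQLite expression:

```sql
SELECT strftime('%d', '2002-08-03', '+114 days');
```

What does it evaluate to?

First apply '+114 days': 2002-08-03 → 2002-11-25.
`%d` extracts the 2-digit day of month: 25.

25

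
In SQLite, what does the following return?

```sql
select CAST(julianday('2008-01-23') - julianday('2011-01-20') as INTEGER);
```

8 days remain in January 2008 after the 23rd (31 − 23).
Full months from February 2008 through December 2010 contribute their day counts.
Then 20 days into January 2011.
Total: 8 + 29 + 31 + 30 + 31 + 30 + 31 + 31 + 30 + 31 + 30 + 31 + 31 + 28 + 31 + 30 + 31 + 30 + 31 + 31 + 30 + 31 + 30 + 31 + 31 + 28 + 31 + 30 + 31 + 30 + 31 + 31 + 30 + 31 + 30 + 31 + 20 = 1093.
The subtraction is earlier − later, so the result is −1093 → -1093.

-1093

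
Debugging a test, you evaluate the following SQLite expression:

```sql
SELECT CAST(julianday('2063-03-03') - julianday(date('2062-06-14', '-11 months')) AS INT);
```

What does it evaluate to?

Adding -11 months to 2062-06-14 gives 2061-07-14.
17 days remain in July 2061 after the 14th (31 − 14).
Full months from August 2061 through February 2063 contribute their day counts.
Then 3 days into March 2063.
Total: 17 + 31 + 30 + 31 + 30 + 31 + 31 + 28 + 31 + 30 + 31 + 30 + 31 + 31 + 30 + 31 + 30 + 31 + 31 + 28 + 3 = 597.

597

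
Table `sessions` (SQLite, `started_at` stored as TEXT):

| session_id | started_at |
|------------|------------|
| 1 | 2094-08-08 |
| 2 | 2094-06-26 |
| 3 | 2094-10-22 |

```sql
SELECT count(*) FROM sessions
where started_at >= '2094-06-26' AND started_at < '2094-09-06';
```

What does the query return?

Rows in [2094-06-26, 2094-09-06): 2094-08-08, 2094-06-26 → 2 rows.

2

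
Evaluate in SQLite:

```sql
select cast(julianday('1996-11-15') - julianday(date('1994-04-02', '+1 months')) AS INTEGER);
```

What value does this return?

Adding +1 month to 1994-04-02 gives 1994-05-02.
29 days remain in May 1994 after the 2nd (31 − 2).
Full months from June 1994 through October 1996 contribute their day counts.
Then 15 days into November 1996.
Total: 29 + 30 + 31 + 31 + 30 + 31 + 30 + 31 + 31 + 28 + 31 + 30 + 31 + 30 + 31 + 31 + 30 + 31 + 30 + 31 + 31 + 29 + 31 + 30 + 31 + 30 + 31 + 31 + 30 + 31 + 15 = 928.

928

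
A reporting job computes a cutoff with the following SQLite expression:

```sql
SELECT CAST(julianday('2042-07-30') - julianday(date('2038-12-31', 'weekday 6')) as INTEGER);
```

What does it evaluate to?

`weekday 6` advances to the next Saturday; 2038-12-31 is a Friday, so it moves forward to 2039-01-01.
30 days remain in January 2039 after the 1st (31 − 1).
Full months from February 2039 through June 2042 contribute their day counts.
Then 30 days into July 2042.
Total: 30 + 28 + 31 + 30 + 31 + 30 + 31 + 31 + 30 + 31 + 30 + 31 + 31 + 29 + 31 + 30 + 31 + 30 + 31 + 31 + 30 + 31 + 30 + 31 + 31 + 28 + 31 + 30 + 31 + 30 + 31 + 31 + 30 + 31 + 30 + 31 + 31 + 28 + 31 + 30 + 31 + 30 + 30 = 1306.

1306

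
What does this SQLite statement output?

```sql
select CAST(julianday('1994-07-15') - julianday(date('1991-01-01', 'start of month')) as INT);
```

`start of month` rewinds 1991-01-01 to 1991-01-01.
30 days remain in January 1991 after the 1st (31 − 1).
Full months from February 1991 through June 1994 contribute their day counts.
Then 15 days into July 1994.
Total: 30 + 28 + 31 + 30 + 31 + 30 + 31 + 31 + 30 + 31 + 30 + 31 + 31 + 29 + 31 + 30 + 31 + 30 + 31 + 31 + 30 + 31 + 30 + 31 + 31 + 28 + 31 + 30 + 31 + 30 + 31 + 31 + 30 + 31 + 30 + 31 + 31 + 28 + 31 + 30 + 31 + 30 + 15 = 1291.

1291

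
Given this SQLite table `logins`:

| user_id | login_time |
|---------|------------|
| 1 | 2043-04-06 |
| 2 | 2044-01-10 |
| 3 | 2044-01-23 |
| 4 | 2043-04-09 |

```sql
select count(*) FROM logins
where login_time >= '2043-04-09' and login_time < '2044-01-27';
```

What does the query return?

Rows in [2043-04-09, 2044-01-27): 2044-01-10, 2044-01-23, 2043-04-09 → 3 rows.

3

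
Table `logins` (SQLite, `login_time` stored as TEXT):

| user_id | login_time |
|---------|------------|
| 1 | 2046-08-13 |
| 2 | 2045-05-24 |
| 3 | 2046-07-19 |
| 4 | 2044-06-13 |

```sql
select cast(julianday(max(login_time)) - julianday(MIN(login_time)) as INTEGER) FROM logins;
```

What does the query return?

MIN = 2044-06-13, MAX = 2046-08-13.
17 days remain in June 2044 after the 13th (30 − 13).
Full months from July 2044 through July 2046 contribute their day counts.
Then 13 days into August 2046.
Total: 17 + 31 + 31 + 30 + 31 + 30 + 31 + 31 + 28 + 31 + 30 + 31 + 30 + 31 + 31 + 30 + 31 + 30 + 31 + 31 + 28 + 31 + 30 + 31 + 30 + 31 + 13 = 791.

791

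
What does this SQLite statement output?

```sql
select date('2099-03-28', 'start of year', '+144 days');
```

`start of year` rewinds 2099-03-28 to 2099-01-01.
Applying '+144 days' to 2099-01-01: counting 144 days forward gives 2099-05-25.

2099-05-25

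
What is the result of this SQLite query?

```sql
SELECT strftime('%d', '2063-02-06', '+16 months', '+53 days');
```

First apply '+16 months', '+53 days': 2063-02-06 → 2064-07-29.
`%d` extracts the 2-digit day of month: 29.

29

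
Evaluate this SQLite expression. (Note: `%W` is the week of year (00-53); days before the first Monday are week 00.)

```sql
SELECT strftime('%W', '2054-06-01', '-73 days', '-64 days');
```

First apply '-73 days', '-64 days': 2054-06-01 → 2054-01-15.
2054-01-15 is a Thursday. SQLite's %W counts Mondays since the year started; the result is 02.

02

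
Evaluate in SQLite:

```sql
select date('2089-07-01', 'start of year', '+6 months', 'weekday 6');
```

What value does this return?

`start of year` rewinds 2089-07-01 to 2089-01-01.
Adding +6 months to 2089-01-01 gives 2089-07-01.
`weekday 6` advances to the next Saturday; 2089-07-01 is a Friday, so it moves forward to 2089-07-02.

2089-07-02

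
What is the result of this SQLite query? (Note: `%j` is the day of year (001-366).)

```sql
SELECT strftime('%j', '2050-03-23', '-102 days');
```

First apply '-102 days': 2050-03-23 → 2049-12-11.
Day-of-year for 2049-12-11: days since 2049-01-01 inclusive = 345, zero-padded to 345.

345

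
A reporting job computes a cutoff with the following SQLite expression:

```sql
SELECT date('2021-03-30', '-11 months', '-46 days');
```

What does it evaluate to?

2020-03-15

Adding -11 months to 2021-03-30 gives 2020-04-30.
Applying '-46 days' to 2020-04-30: counting 46 days back gives 2020-03-15.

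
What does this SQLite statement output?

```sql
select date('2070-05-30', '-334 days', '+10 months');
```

2070-04-30

Applying '-334 days' to 2070-05-30: counting 334 days back gives 2069-06-30.
Adding +10 months to 2069-06-30 gives 2070-04-30.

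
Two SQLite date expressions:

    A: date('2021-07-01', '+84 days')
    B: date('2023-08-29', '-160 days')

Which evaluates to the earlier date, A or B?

A

A = 2021-09-23.
B = 2023-03-22.
A is earlier.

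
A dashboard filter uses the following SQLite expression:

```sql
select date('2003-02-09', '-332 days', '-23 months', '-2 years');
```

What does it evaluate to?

Applying '-332 days' to 2003-02-09: counting 332 days back gives 2002-03-14.
Adding -23 months to 2002-03-14 gives 2000-04-14.
Adding -2 years to 2000-04-14 gives 1998-04-14.

1998-04-14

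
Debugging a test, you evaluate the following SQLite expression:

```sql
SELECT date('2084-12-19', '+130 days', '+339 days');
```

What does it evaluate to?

2086-04-02

Applying '+130 days' to 2084-12-19: counting 130 days forward gives 2085-04-28.
Applying '+339 days' to 2085-04-28: counting 339 days forward gives 2086-04-02.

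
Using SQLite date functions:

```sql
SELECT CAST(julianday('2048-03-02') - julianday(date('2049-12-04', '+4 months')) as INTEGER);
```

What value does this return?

Adding +4 months to 2049-12-04 gives 2050-04-04.
29 days remain in March 2048 after the 2nd (31 − 2).
Full months from April 2048 through March 2050 contribute their day counts.
Then 4 days into April 2050.
Total: 29 + 30 + 31 + 30 + 31 + 31 + 30 + 31 + 30 + 31 + 31 + 28 + 31 + 30 + 31 + 30 + 31 + 31 + 30 + 31 + 30 + 31 + 31 + 28 + 31 + 4 = 763.
The subtraction is earlier − later, so the result is −763 → -763.

-763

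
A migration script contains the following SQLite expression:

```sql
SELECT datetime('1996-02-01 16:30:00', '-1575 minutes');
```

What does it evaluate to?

1575 minutes = 26h 15m; -1575 minutes from 1996-02-01 16:30:00 is 1996-01-31 14:15:00 (crosses midnight).

1996-01-31 14:15:00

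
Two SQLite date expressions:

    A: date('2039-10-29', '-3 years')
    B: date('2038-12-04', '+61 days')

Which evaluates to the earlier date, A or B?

A

A = 2036-10-29.
B = 2039-02-03.
A is earlier.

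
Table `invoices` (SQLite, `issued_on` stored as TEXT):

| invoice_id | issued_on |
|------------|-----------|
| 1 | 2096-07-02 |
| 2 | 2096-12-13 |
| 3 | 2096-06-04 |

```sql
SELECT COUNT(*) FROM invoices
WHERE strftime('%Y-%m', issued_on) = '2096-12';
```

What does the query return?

Rows with year-month 2096-12: 2096-12-13 → 1.

1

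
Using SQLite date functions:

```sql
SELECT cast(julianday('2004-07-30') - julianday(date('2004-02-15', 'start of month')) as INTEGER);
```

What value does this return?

`start of month` rewinds 2004-02-15 to 2004-02-01.
28 days remain in February 2004 after the 1st (29 − 1).
March 2004: 31 days.
April 2004: 30 days.
May 2004: 31 days.
June 2004: 30 days.
Then 30 days into July 2004.
Total: 28 + 31 + 30 + 31 + 30 + 30 = 180.

180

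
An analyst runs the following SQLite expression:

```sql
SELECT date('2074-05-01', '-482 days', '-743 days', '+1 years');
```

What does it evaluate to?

2071-12-23

Applying '-482 days' to 2074-05-01: counting 482 days back gives 2073-01-04.
Applying '-743 days' to 2073-01-04: counting 743 days back gives 2070-12-23.
Adding +1 year to 2070-12-23 gives 2071-12-23.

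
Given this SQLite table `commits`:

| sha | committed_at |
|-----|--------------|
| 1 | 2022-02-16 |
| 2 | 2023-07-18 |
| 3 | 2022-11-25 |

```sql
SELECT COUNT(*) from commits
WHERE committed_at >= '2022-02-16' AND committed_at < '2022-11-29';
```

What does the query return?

2

Rows in [2022-02-16, 2022-11-29): 2022-02-16, 2022-11-25 → 2 rows.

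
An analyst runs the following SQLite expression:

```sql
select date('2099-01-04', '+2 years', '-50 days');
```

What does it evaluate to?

2100-11-15

Adding +2 years to 2099-01-04 gives 2101-01-04.
Applying '-50 days' to 2101-01-04: counting 50 days back gives 2100-11-15.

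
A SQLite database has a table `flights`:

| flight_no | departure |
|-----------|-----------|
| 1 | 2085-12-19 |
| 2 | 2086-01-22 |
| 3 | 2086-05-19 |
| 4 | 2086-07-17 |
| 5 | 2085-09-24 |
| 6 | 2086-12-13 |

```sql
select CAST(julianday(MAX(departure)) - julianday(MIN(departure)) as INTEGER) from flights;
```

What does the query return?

MIN = 2085-09-24, MAX = 2086-12-13.
6 days remain in September 2085 after the 24th (30 − 24).
Full months from October 2085 through November 2086 contribute their day counts.
Then 13 days into December 2086.
Total: 6 + 31 + 30 + 31 + 31 + 28 + 31 + 30 + 31 + 30 + 31 + 31 + 30 + 31 + 30 + 13 = 445.

445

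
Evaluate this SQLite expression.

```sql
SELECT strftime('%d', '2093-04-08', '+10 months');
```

08

First apply '+10 months': 2093-04-08 → 2094-02-08.
`%d` extracts the 2-digit day of month: 08.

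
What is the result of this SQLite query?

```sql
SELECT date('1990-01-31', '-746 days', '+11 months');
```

1988-12-16

Applying '-746 days' to 1990-01-31: counting 746 days back gives 1988-01-16.
Adding +11 months to 1988-01-16 gives 1988-12-16.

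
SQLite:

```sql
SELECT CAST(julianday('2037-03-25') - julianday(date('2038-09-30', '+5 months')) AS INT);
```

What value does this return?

-707

Adding +5 months to 2038-09-30 targets 2039-02-30. February 2039 has only 28 days, so SQLite normalizes the 2-day overflow forward to 2039-03-02.
6 days remain in March 2037 after the 25th (31 − 25).
Full months from April 2037 through February 2039 contribute their day counts.
Then 2 days into March 2039.
Total: 6 + 30 + 31 + 30 + 31 + 31 + 30 + 31 + 30 + 31 + 31 + 28 + 31 + 30 + 31 + 30 + 31 + 31 + 30 + 31 + 30 + 31 + 31 + 28 + 2 = 707.
The subtraction is earlier − later, so the result is −707 → -707.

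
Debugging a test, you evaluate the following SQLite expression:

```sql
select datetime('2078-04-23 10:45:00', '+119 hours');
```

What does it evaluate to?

2078-04-28 09:45:00

+119 hours from 2078-04-23 10:45:00 is 2078-04-28 09:45:00 (crosses midnight).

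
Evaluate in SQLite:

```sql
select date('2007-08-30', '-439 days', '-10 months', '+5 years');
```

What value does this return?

Applying '-439 days' to 2007-08-30: counting 439 days back gives 2006-06-17.
Adding -10 months to 2006-06-17 gives 2005-08-17.
Adding +5 years to 2005-08-17 gives 2010-08-17.

2010-08-17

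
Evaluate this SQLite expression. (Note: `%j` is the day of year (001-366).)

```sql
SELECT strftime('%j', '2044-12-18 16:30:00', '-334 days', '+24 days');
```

043

First apply '-334 days', '+24 days': 2044-12-18 16:30:00 → 2044-02-12 16:30:00.
Day-of-year for 2044-02-12: days since 2044-01-01 inclusive = 43, zero-padded to 043.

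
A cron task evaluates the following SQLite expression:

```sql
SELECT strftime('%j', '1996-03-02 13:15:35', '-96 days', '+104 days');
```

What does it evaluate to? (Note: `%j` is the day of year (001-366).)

070

First apply '-96 days', '+104 days': 1996-03-02 13:15:35 → 1996-03-10 13:15:35.
Day-of-year for 1996-03-10: days since 1996-01-01 inclusive = 70, zero-padded to 070.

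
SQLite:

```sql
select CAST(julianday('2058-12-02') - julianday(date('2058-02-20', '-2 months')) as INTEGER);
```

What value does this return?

Adding -2 months to 2058-02-20 gives 2057-12-20.
11 days remain in December 2057 after the 20th (31 − 20).
Full months from January 2058 through November 2058 contribute their day counts.
Then 2 days into December 2058.
Total: 11 + 31 + 28 + 31 + 30 + 31 + 30 + 31 + 31 + 30 + 31 + 30 + 2 = 347.

347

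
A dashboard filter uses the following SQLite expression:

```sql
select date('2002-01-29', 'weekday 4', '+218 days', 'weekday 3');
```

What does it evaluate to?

2002-09-11

`weekday 4` advances to the next Thursday; 2002-01-29 is a Tuesday, so it moves forward to 2002-01-31.
Applying '+218 days' to 2002-01-31: counting 218 days forward gives 2002-09-06.
`weekday 3` advances to the next Wednesday; 2002-09-06 is a Friday, so it moves forward to 2002-09-11.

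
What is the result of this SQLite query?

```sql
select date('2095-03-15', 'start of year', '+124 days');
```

`start of year` rewinds 2095-03-15 to 2095-01-01.
Applying '+124 days' to 2095-01-01: counting 124 days forward gives 2095-05-05.

2095-05-05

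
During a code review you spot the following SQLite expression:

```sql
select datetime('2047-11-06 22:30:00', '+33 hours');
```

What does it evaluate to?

+33 hours from 2047-11-06 22:30:00 is 2047-11-08 07:30:00 (crosses midnight).

2047-11-08 07:30:00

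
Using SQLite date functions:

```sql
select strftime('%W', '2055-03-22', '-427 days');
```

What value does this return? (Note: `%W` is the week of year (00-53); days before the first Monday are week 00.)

First apply '-427 days': 2055-03-22 → 2054-01-19.
2054-01-19 is a Monday. SQLite's %W counts Mondays since the year started; the result is 03.

03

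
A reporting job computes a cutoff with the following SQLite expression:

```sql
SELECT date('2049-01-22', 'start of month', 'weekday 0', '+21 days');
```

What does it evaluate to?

`start of month` rewinds 2049-01-22 to 2049-01-01.
`weekday 0` advances to the next Sunday; 2049-01-01 is a Friday, so it moves forward to 2049-01-03.
Advancing 21 more days within January lands on 2049-01-24.

2049-01-24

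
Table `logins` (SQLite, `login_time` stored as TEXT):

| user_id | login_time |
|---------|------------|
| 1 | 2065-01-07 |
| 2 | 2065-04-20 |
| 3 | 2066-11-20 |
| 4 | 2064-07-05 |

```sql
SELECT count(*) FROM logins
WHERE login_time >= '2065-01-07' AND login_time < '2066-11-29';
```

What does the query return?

3

Rows in [2065-01-07, 2066-11-29): 2065-01-07, 2065-04-20, 2066-11-20 → 3 rows.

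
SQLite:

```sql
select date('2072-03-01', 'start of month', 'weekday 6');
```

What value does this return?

2072-03-05

`start of month` rewinds 2072-03-01 to 2072-03-01.
`weekday 6` advances to the next Saturday; 2072-03-01 is a Tuesday, so it moves forward to 2072-03-05.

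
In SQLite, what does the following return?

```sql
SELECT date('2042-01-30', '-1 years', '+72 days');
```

Adding -1 year to 2042-01-30 gives 2041-01-30.
Applying '+72 days' to 2041-01-30: counting 72 days forward gives 2041-04-12.

2041-04-12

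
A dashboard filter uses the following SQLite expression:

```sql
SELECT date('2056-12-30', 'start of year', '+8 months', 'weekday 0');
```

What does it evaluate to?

`start of year` rewinds 2056-12-30 to 2056-01-01.
Adding +8 months to 2056-01-01 gives 2056-09-01.
`weekday 0` advances to the next Sunday; 2056-09-01 is a Friday, so it moves forward to 2056-09-03.

2056-09-03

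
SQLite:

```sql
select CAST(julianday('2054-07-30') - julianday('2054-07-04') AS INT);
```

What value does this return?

26

Both dates are in July 2054: 30 − 4 = 26.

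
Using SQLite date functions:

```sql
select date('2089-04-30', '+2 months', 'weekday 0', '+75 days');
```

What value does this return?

2089-09-16

Adding +2 months to 2089-04-30 gives 2089-06-30.
`weekday 0` advances to the next Sunday; 2089-06-30 is a Thursday, so it moves forward to 2089-07-03.
Applying '+75 days' to 2089-07-03: counting 75 days forward gives 2089-09-16.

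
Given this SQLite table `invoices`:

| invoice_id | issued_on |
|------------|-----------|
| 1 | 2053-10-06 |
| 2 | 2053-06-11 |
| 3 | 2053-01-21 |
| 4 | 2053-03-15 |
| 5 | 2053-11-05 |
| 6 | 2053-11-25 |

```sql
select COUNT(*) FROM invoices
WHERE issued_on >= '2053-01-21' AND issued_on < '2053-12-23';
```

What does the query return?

Rows in [2053-01-21, 2053-12-23): 2053-10-06, 2053-06-11, 2053-01-21, 2053-03-15, 2053-11-05, 2053-11-25 → 6 rows.

6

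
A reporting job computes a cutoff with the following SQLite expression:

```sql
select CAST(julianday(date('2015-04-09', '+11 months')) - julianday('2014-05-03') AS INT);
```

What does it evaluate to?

Adding +11 months to 2015-04-09 gives 2016-03-09.
28 days remain in May 2014 after the 3rd (31 − 3).
Full months from June 2014 through February 2016 contribute their day counts.
Then 9 days into March 2016.
Total: 28 + 30 + 31 + 31 + 30 + 31 + 30 + 31 + 31 + 28 + 31 + 30 + 31 + 30 + 31 + 31 + 30 + 31 + 30 + 31 + 31 + 29 + 9 = 676.

676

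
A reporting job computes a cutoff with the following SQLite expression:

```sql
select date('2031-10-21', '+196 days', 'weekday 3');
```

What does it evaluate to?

Applying '+196 days' to 2031-10-21: counting 196 days forward gives 2032-05-04.
`weekday 3` advances to the next Wednesday; 2032-05-04 is a Tuesday, so it moves forward to 2032-05-05.

2032-05-05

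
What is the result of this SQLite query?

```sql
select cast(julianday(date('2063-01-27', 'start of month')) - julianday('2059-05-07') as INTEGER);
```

1335

`start of month` rewinds 2063-01-27 to 2063-01-01.
24 days remain in May 2059 after the 7th (31 − 7).
Full months from June 2059 through December 2062 contribute their day counts.
Then 1 day into January 2063.
Total: 24 + 30 + 31 + 31 + 30 + 31 + 30 + 31 + 31 + 29 + 31 + 30 + 31 + 30 + 31 + 31 + 30 + 31 + 30 + 31 + 31 + 28 + 31 + 30 + 31 + 30 + 31 + 31 + 30 + 31 + 30 + 31 + 31 + 28 + 31 + 30 + 31 + 30 + 31 + 31 + 30 + 31 + 30 + 31 + 1 = 1335.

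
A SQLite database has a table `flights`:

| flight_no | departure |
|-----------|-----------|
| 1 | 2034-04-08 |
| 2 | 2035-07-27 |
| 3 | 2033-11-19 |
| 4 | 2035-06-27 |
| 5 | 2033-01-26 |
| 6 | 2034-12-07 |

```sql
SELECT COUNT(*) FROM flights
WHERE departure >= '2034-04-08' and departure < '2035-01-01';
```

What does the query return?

2

Rows in [2034-04-08, 2035-01-01): 2034-04-08, 2034-12-07 → 2 rows.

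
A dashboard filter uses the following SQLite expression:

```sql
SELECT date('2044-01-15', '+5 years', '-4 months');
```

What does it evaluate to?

2048-09-15

Adding +5 years to 2044-01-15 gives 2049-01-15.
Adding -4 months to 2049-01-15 gives 2048-09-15.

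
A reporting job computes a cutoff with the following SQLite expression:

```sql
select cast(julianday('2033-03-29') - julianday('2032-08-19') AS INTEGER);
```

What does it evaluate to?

12 days remain in August 2032 after the 19th (31 − 19).
Full months from September 2032 through February 2033 contribute their day counts.
Then 29 days into March 2033.
Total: 12 + 30 + 31 + 30 + 31 + 31 + 28 + 29 = 222.

222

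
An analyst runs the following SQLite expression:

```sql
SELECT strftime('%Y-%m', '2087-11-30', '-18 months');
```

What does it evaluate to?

First apply '-18 months': 2087-11-30 → 2086-05-30.
`%Y-%m` extracts the year-month: 2086-05.

2086-05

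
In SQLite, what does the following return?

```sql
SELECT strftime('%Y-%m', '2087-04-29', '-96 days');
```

2087-01

First apply '-96 days': 2087-04-29 → 2087-01-23.
`%Y-%m` extracts the year-month: 2087-01.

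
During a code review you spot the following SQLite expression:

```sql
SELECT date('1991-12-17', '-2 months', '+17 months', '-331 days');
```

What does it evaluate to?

1992-04-20

Adding -2 months to 1991-12-17 gives 1991-10-17.
Adding +17 months to 1991-10-17 gives 1993-03-17.
Applying '-331 days' to 1993-03-17: counting 331 days back gives 1992-04-20.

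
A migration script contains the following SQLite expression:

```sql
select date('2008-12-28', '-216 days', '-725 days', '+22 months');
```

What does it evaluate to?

Applying '-216 days' to 2008-12-28: counting 216 days back gives 2008-05-26.
Applying '-725 days' to 2008-05-26: counting 725 days back gives 2006-06-01.
Adding +22 months to 2006-06-01 gives 2008-04-01.

2008-04-01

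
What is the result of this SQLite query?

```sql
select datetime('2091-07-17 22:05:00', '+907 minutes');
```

907 minutes = 15h 7m; +907 minutes from 2091-07-17 22:05:00 is 2091-07-18 13:12:00 (crosses midnight).

2091-07-18 13:12:00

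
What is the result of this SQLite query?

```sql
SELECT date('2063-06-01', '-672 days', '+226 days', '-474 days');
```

2060-11-23

Applying '-672 days' to 2063-06-01: counting 672 days back gives 2061-07-29.
Applying '+226 days' to 2061-07-29: counting 226 days forward gives 2062-03-12.
Applying '-474 days' to 2062-03-12: counting 474 days back gives 2060-11-23.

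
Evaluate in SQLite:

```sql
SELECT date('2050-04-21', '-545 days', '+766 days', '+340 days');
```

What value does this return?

2051-11-03

Applying '-545 days' to 2050-04-21: counting 545 days back gives 2048-10-23.
Applying '+766 days' to 2048-10-23: counting 766 days forward gives 2050-11-28.
Applying '+340 days' to 2050-11-28: counting 340 days forward gives 2051-11-03.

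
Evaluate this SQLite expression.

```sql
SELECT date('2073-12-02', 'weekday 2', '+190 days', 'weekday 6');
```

2074-06-16

`weekday 2` advances to the next Tuesday; 2073-12-02 is a Saturday, so it moves forward to 2073-12-05.
Applying '+190 days' to 2073-12-05: counting 190 days forward gives 2074-06-13.
`weekday 6` advances to the next Saturday; 2074-06-13 is a Wednesday, so it moves forward to 2074-06-16.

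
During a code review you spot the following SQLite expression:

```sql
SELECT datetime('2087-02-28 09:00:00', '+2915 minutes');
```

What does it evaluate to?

2915 minutes = 48h 35m; +2915 minutes from 2087-02-28 09:00:00 is 2087-03-02 09:35:00 (crosses midnight).

2087-03-02 09:35:00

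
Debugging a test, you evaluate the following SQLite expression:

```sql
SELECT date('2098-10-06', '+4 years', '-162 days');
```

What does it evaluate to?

Adding +4 years to 2098-10-06 gives 2102-10-06.
Applying '-162 days' to 2102-10-06: counting 162 days back gives 2102-04-27.

2102-04-27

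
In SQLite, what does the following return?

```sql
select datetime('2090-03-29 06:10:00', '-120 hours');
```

2090-03-24 06:10:00

-120 hours from 2090-03-29 06:10:00 is 2090-03-24 06:10:00 (crosses midnight).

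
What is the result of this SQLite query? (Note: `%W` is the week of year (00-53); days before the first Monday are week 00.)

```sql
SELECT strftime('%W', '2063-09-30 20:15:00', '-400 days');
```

34

First apply '-400 days': 2063-09-30 20:15:00 → 2062-08-26 20:15:00.
2062-08-26 is a Saturday. SQLite's %W counts Mondays since the year started; the result is 34.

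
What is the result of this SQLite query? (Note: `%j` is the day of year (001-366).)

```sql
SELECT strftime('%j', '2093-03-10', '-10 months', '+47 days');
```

178

First apply '-10 months', '+47 days': 2093-03-10 → 2092-06-26.
Day-of-year for 2092-06-26: days since 2092-01-01 inclusive = 178, zero-padded to 178.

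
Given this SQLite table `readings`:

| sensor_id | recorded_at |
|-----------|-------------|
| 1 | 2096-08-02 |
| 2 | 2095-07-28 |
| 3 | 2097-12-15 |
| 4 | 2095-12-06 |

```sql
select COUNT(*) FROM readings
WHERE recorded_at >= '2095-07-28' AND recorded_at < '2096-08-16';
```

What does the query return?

3

Rows in [2095-07-28, 2096-08-16): 2096-08-02, 2095-07-28, 2095-12-06 → 3 rows.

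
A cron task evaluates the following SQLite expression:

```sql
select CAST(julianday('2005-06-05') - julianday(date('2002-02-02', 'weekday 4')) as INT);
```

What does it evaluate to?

`weekday 4` advances to the next Thursday; 2002-02-02 is a Saturday, so it moves forward to 2002-02-07.
21 days remain in February 2002 after the 7th (28 − 7).
Full months from March 2002 through May 2005 contribute their day counts.
Then 5 days into June 2005.
Total: 21 + 31 + 30 + 31 + 30 + 31 + 31 + 30 + 31 + 30 + 31 + 31 + 28 + 31 + 30 + 31 + 30 + 31 + 31 + 30 + 31 + 30 + 31 + 31 + 29 + 31 + 30 + 31 + 30 + 31 + 31 + 30 + 31 + 30 + 31 + 31 + 28 + 31 + 30 + 31 + 5 = 1214.

1214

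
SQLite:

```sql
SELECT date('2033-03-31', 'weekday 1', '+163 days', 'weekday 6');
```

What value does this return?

`weekday 1` advances to the next Monday; 2033-03-31 is a Thursday, so it moves forward to 2033-04-04.
Applying '+163 days' to 2033-04-04: counting 163 days forward gives 2033-09-14.
`weekday 6` advances to the next Saturday; 2033-09-14 is a Wednesday, so it moves forward to 2033-09-17.

2033-09-17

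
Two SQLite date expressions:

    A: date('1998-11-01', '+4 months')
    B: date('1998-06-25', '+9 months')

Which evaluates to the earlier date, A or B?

A

A = 1999-03-01.
B = 1999-03-25.
A is earlier.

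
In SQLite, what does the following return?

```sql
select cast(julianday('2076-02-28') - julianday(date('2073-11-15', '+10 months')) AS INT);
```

Adding +10 months to 2073-11-15 gives 2074-09-15.
15 days remain in September 2074 after the 15th (30 − 15).
Full months from October 2074 through January 2076 contribute their day counts.
Then 28 days into February 2076.
Total: 15 + 31 + 30 + 31 + 31 + 28 + 31 + 30 + 31 + 30 + 31 + 31 + 30 + 31 + 30 + 31 + 31 + 28 = 531.

531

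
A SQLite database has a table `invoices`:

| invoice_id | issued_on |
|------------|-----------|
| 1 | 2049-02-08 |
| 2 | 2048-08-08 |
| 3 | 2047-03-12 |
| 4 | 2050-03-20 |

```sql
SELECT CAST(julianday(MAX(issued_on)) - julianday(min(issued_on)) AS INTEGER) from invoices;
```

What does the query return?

1104

MIN = 2047-03-12, MAX = 2050-03-20.
19 days remain in March 2047 after the 12th (31 − 12).
Full months from April 2047 through February 2050 contribute their day counts.
Then 20 days into March 2050.
Total: 19 + 30 + 31 + 30 + 31 + 31 + 30 + 31 + 30 + 31 + 31 + 29 + 31 + 30 + 31 + 30 + 31 + 31 + 30 + 31 + 30 + 31 + 31 + 28 + 31 + 30 + 31 + 30 + 31 + 31 + 30 + 31 + 30 + 31 + 31 + 28 + 20 = 1104.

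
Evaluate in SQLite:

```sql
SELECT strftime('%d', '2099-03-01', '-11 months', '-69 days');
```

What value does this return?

First apply '-11 months', '-69 days': 2099-03-01 → 2098-01-22.
`%d` extracts the 2-digit day of month: 22.

22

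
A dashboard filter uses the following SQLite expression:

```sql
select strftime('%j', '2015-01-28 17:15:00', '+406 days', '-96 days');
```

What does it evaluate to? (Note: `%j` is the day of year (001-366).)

First apply '+406 days', '-96 days': 2015-01-28 17:15:00 → 2015-12-04 17:15:00.
Day-of-year for 2015-12-04: days since 2015-01-01 inclusive = 338, zero-padded to 338.

338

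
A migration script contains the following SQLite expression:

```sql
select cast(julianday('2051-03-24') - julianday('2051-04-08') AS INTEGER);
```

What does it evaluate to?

7 days remain in March 2051 after the 24th (31 − 24).
Then 8 days into April 2051.
Total: 7 + 8 = 15.
The subtraction is earlier − later, so the result is −15 → -15.

-15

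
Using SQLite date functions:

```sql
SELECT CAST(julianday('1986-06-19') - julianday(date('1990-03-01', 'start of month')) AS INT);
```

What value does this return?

`start of month` rewinds 1990-03-01 to 1990-03-01.
11 days remain in June 1986 after the 19th (30 − 19).
Full months from July 1986 through February 1990 contribute their day counts.
Then 1 day into March 1990.
Total: 11 + 31 + 31 + 30 + 31 + 30 + 31 + 31 + 28 + 31 + 30 + 31 + 30 + 31 + 31 + 30 + 31 + 30 + 31 + 31 + 29 + 31 + 30 + 31 + 30 + 31 + 31 + 30 + 31 + 30 + 31 + 31 + 28 + 31 + 30 + 31 + 30 + 31 + 31 + 30 + 31 + 30 + 31 + 31 + 28 + 1 = 1351.
The subtraction is earlier − later, so the result is −1351 → -1351.

-1351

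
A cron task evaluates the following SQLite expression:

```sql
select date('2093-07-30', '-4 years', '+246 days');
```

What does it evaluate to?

Adding -4 years to 2093-07-30 gives 2089-07-30.
Applying '+246 days' to 2089-07-30: counting 246 days forward gives 2090-04-02.

2090-04-02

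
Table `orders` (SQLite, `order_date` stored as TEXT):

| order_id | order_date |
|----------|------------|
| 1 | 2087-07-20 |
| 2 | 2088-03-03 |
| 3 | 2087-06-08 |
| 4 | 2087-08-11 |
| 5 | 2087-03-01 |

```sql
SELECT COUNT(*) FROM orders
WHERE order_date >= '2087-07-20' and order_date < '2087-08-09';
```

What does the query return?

Rows in [2087-07-20, 2087-08-09): 2087-07-20 → 1 row.

1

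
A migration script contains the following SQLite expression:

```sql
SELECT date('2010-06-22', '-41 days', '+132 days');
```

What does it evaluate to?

2010-09-21

Applying '-41 days' to 2010-06-22: counting 41 days back gives 2010-05-12.
Applying '+132 days' to 2010-05-12: counting 132 days forward gives 2010-09-21.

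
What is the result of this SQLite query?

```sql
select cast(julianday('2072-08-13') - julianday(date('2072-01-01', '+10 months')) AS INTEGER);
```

-80

Adding +10 months to 2072-01-01 gives 2072-11-01.
18 days remain in August 2072 after the 13th (31 − 13).
September 2072: 30 days.
October 2072: 31 days.
Then 1 day into November 2072.
Total: 18 + 30 + 31 + 1 = 80.
The subtraction is earlier − later, so the result is −80 → -80.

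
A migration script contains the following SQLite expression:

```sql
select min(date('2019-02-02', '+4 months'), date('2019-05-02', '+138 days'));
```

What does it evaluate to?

date('2019-02-02', '+4 months') → 2019-06-02.
date('2019-05-02', '+138 days') → 2019-09-17.
Earlier of the two is 2019-06-02.

2019-06-02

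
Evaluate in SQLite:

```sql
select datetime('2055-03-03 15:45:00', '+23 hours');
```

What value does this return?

2055-03-04 14:45:00

+23 hours from 2055-03-03 15:45:00 is 2055-03-04 14:45:00 (crosses midnight).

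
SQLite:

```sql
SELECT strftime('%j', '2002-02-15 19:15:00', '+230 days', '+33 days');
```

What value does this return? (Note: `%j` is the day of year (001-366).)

First apply '+230 days', '+33 days': 2002-02-15 19:15:00 → 2002-11-05 19:15:00.
Day-of-year for 2002-11-05: days since 2002-01-01 inclusive = 309, zero-padded to 309.

309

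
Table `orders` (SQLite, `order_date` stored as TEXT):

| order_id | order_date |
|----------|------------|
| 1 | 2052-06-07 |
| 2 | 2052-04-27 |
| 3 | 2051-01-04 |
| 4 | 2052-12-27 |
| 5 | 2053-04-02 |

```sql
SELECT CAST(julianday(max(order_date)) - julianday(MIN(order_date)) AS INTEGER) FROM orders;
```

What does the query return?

819

MIN = 2051-01-04, MAX = 2053-04-02.
27 days remain in January 2051 after the 4th (31 − 4).
Full months from February 2051 through March 2053 contribute their day counts.
Then 2 days into April 2053.
Total: 27 + 28 + 31 + 30 + 31 + 30 + 31 + 31 + 30 + 31 + 30 + 31 + 31 + 29 + 31 + 30 + 31 + 30 + 31 + 31 + 30 + 31 + 30 + 31 + 31 + 28 + 31 + 2 = 819.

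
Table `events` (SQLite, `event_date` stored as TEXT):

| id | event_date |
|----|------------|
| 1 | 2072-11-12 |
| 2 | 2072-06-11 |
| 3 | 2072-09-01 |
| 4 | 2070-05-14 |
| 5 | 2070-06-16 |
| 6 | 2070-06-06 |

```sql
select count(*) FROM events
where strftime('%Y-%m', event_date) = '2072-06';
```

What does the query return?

1

Rows with year-month 2072-06: 2072-06-11 → 1.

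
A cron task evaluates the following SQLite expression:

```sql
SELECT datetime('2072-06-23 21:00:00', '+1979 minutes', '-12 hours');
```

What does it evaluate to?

2072-06-24 17:59:00

1979 minutes = 32h 59m; +1979 minutes from 2072-06-23 21:00:00 is 2072-06-25 05:59:00 (crosses midnight).
-12 hours from 2072-06-25 05:59:00 is 2072-06-24 17:59:00 (crosses midnight).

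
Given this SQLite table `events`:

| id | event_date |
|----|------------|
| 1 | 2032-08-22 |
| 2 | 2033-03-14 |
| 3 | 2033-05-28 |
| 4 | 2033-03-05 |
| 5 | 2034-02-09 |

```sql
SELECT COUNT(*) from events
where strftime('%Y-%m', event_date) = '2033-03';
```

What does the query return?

2

Rows with year-month 2033-03: 2033-03-14, 2033-03-05 → 2.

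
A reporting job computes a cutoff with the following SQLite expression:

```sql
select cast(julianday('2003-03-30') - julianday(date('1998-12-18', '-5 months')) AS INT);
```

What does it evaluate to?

1716

Adding -5 months to 1998-12-18 gives 1998-07-18.
13 days remain in July 1998 after the 18th (31 − 18).
Full months from August 1998 through February 2003 contribute their day counts.
Then 30 days into March 2003.
Total: 13 + 31 + 30 + 31 + 30 + 31 + 31 + 28 + 31 + 30 + 31 + 30 + 31 + 31 + 30 + 31 + 30 + 31 + 31 + 29 + 31 + 30 + 31 + 30 + 31 + 31 + 30 + 31 + 30 + 31 + 31 + 28 + 31 + 30 + 31 + 30 + 31 + 31 + 30 + 31 + 30 + 31 + 31 + 28 + 31 + 30 + 31 + 30 + 31 + 31 + 30 + 31 + 30 + 31 + 31 + 28 + 30 = 1716.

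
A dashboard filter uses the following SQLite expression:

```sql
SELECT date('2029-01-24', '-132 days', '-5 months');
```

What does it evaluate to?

Applying '-132 days' to 2029-01-24: counting 132 days back gives 2028-09-14.
Adding -5 months to 2028-09-14 gives 2028-04-14.

2028-04-14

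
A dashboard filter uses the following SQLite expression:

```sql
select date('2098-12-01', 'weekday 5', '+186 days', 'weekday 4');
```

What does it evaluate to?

2099-06-11

`weekday 5` advances to the next Friday; 2098-12-01 is a Monday, so it moves forward to 2098-12-05.
Applying '+186 days' to 2098-12-05: counting 186 days forward gives 2099-06-09.
`weekday 4` advances to the next Thursday; 2099-06-09 is a Tuesday, so it moves forward to 2099-06-11.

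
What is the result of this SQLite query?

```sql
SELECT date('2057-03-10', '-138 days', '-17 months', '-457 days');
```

2054-02-20

Applying '-138 days' to 2057-03-10: counting 138 days back gives 2056-10-23.
Adding -17 months to 2056-10-23 gives 2055-05-23.
Applying '-457 days' to 2055-05-23: counting 457 days back gives 2054-02-20.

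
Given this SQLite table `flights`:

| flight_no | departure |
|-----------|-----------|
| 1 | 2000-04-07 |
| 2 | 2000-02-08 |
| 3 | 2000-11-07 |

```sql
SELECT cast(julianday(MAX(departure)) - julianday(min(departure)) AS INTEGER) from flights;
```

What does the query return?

MIN = 2000-02-08, MAX = 2000-11-07.
21 days remain in February 2000 after the 8th (29 − 8).
Full months from March 2000 through October 2000 contribute their day counts.
Then 7 days into November 2000.
Total: 21 + 31 + 30 + 31 + 30 + 31 + 31 + 30 + 31 + 7 = 273.

273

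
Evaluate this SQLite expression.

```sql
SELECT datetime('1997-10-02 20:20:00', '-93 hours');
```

1997-09-28 23:20:00

-93 hours from 1997-10-02 20:20:00 is 1997-09-28 23:20:00 (crosses midnight).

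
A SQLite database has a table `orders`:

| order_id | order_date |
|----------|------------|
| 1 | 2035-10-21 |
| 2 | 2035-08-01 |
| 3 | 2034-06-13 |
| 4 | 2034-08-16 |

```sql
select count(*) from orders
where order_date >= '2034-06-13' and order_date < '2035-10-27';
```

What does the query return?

4

Rows in [2034-06-13, 2035-10-27): 2035-10-21, 2035-08-01, 2034-06-13, 2034-08-16 → 4 rows.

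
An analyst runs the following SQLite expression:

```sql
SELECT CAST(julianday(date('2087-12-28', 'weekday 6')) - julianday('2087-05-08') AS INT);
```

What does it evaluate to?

`weekday 6` advances to the next Saturday; 2087-12-28 is a Sunday, so it moves forward to 2088-01-03.
23 days remain in May 2087 after the 8th (31 − 8).
Full months from June 2087 through December 2087 contribute their day counts.
Then 3 days into January 2088.
Total: 23 + 30 + 31 + 31 + 30 + 31 + 30 + 31 + 3 = 240.

240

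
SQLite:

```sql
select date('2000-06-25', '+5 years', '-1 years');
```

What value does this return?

Adding +5 years to 2000-06-25 gives 2005-06-25.
Adding -1 year to 2005-06-25 gives 2004-06-25.

2004-06-25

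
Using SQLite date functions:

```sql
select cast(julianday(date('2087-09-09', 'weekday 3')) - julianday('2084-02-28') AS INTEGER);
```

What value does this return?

1290

`weekday 3` advances to the next Wednesday; 2087-09-09 is a Tuesday, so it moves forward to 2087-09-10.
1 day remains in February 2084 after the 28th (29 − 28).
Full months from March 2084 through August 2087 contribute their day counts.
Then 10 days into September 2087.
Total: 1 + 31 + 30 + 31 + 30 + 31 + 31 + 30 + 31 + 30 + 31 + 31 + 28 + 31 + 30 + 31 + 30 + 31 + 31 + 30 + 31 + 30 + 31 + 31 + 28 + 31 + 30 + 31 + 30 + 31 + 31 + 30 + 31 + 30 + 31 + 31 + 28 + 31 + 30 + 31 + 30 + 31 + 31 + 10 = 1290.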